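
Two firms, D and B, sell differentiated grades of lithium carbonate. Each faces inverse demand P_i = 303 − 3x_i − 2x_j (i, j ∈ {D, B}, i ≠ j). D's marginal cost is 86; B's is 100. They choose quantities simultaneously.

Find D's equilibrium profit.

Firm D's profit: π = x_D(303 − 3x_D − 2x_B) − 86x_D.
∂π/∂x_D = 217 − 6x_D − 2x_B = 0 ⇒ x_D = 217/6 − (1/3)x_B.
Similarly x_B = 203/6 − (1/3)x_D.
Solving the two reaction functions simultaneously: (1 − (−1/3)(−1/3))x_D = 217/6 − (1/3)·(203/6), so (8/9)x_D = 224/9 and x_D = 28.
Then x_B = 203/6 − (1/3)·28 = 24.5.
P_D = 303 − 3·28 − 2·24.5 = 170.
Profit = (170 − 86)·28 = 2352.

2352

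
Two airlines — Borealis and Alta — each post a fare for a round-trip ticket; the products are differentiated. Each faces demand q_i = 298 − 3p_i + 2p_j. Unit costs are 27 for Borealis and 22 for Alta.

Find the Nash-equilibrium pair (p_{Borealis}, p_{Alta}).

93.8125, 91.9375

Borealis's profit: π = (p_{Borealis} − 27)(298 − 3p_{Borealis} + 2p_{Alta}).
∂π/∂p_{Borealis} = 379 − 6p_{Borealis} + 2p_{Alta} = 0 ⇒ p_{Borealis} = 379/6 + (1/3)p_{Alta}.
Similarly p_{Alta} = 182/3 + (1/3)p_{Borealis}.
Solving the two reaction functions simultaneously: (1 − (1/3)(1/3))p_{Borealis} = 379/6 + (1/3)·(182/3), so (8/9)p_{Borealis} = 1501/18 and p_{Borealis} = 93.8125.
Then p_{Alta} = 182/3 + (1/3)·93.8125 = 91.9375.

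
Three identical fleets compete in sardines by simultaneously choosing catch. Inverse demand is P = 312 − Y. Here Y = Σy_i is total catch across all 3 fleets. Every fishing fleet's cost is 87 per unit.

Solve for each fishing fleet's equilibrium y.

56.25

A representative fishing fleet's profit is π_i = y_i(312 − Y) − 87y_i, with Y = y_i + Σ_{j≠i} y_j.
First-order condition: 225 − 2y_i − Σ_{j≠i} y_j = 0.
With identical fishing fleets, set every y_j = y: then 225 − 2y − 2y = 0, i.e. y = 225/4 = 56.25.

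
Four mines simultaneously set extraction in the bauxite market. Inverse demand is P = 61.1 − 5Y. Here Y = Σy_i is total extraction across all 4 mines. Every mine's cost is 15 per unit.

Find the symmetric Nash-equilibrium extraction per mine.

A representative mine's profit is π_i = y_i(61.1 − 5Y) − 15y_i, with Y = y_i + Σ_{j≠i} y_j.
First-order condition: 46.1 − 10y_i − 5Σ_{j≠i} y_j = 0.
Imposing symmetry (y_j = y for all j) turns Σ_{j≠i} y_j into 3y, so 46.1 = 25y and y = 1.844.

1.844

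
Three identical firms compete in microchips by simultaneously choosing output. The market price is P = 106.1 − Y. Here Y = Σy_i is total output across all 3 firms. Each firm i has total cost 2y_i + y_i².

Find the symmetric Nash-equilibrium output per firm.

17.35

A representative firm's profit is π_i = y_i(106.1 − Y) − 2y_i − y_i², with Y = y_i + Σ_{j≠i} y_j.
First-order condition: 104.1 − 4y_i − Σ_{j≠i} y_j = 0.
In a symmetric equilibrium every firm chooses the same y, so Σ_{j≠i} y_j = 2y. The condition becomes 104.1 − 6y = 0, giving y = 104.1/6 = 17.35.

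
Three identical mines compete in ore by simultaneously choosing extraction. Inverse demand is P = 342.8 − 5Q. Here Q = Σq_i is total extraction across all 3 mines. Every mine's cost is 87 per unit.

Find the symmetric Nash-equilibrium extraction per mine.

12.79

A representative mine's profit is π_i = q_i(342.8 − 5Q) − 87q_i, with Q = q_i + Σ_{j≠i} q_j.
First-order condition: 255.8 − 10q_i − 5Σ_{j≠i} q_j = 0.
With identical mines, set every q_j = q: then 255.8 − 10q − 10q = 0, i.e. q = 255.8/20 = 12.79.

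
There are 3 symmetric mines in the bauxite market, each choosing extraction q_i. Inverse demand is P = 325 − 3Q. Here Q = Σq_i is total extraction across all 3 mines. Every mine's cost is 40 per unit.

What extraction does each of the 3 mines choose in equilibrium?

A representative mine's profit is π_i = q_i(325 − 3Q) − 40q_i, with Q = q_i + Σ_{j≠i} q_j.
First-order condition: 285 − 6q_i − 3Σ_{j≠i} q_j = 0.
With identical mines, set every q_j = q: then 285 − 6q − 6q = 0, i.e. q = 285/12 = 23.75.

23.75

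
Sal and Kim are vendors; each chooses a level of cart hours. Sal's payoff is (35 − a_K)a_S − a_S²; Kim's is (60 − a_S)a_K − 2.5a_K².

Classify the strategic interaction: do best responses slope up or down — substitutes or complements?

Expanding Sal's payoff: 35a_S − a_Ka_S − a_S².
∂π/∂a_S = 35 − a_K − 2a_S = 0, so a_S = 17.5 − 0.5a_K.
The best-response slope da_S/da_K = −0.5 < 0: the reaction function is downward-sloping, so the choices are strategic substitutes.

strategic substitutes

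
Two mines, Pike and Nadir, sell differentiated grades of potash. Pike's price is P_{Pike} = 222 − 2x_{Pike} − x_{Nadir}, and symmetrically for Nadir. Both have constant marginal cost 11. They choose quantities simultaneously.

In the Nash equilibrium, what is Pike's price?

95.4

Mine Pike's profit: π = x_{Pike}(222 − 2x_{Pike} − x_{Nadir}) − 11x_{Pike}.
∂π/∂x_{Pike} = 211 − 4x_{Pike} − x_{Nadir} = 0 ⇒ x_{Pike} = 52.75 − 0.25x_{Nadir}.
By symmetry x_{Nadir} = x_{Pike}; substituting into the reaction function, 1.25x_{Pike} = 52.75 and x_{Pike} = 42.2.
P_{Pike} = 222 − 2·42.2 − 42.2 = 95.4.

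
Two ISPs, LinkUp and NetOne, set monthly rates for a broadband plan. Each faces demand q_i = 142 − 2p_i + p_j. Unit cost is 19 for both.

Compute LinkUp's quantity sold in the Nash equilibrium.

82

LinkUp's profit: π = (p_{LinkUp} − 19)(142 − 2p_{LinkUp} + p_{NetOne}).
∂π/∂p_{LinkUp} = 180 − 4p_{LinkUp} + p_{NetOne} = 0 ⇒ p_{LinkUp} = 45 + 0.25p_{NetOne}.
By symmetry p_{NetOne} = p_{LinkUp}; substituting into the reaction function, 0.75p_{LinkUp} = 45 and p_{LinkUp} = 60.
q_{LinkUp} = 142 − 2·60 + 60 = 82.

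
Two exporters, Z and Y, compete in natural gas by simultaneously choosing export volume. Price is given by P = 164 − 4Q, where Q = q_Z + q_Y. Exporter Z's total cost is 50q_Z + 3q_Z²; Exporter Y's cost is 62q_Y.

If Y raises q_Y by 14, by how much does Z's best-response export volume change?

Exporter Z's profit: π = q_Z(164 − 4(q_Z + q_Y)) − 50q_Z − 3q_Z².
∂π/∂q_Z = 114 − 14q_Z − 4q_Y = 0, so q_Z = 57/7 − (2/7)q_Y.
The reaction-function slope is −2/7, so a 14-unit rise in q_Y moves q_Z by −2/7 × 14 = −4. Z's best response falls — the actions are strategic substitutes.

-4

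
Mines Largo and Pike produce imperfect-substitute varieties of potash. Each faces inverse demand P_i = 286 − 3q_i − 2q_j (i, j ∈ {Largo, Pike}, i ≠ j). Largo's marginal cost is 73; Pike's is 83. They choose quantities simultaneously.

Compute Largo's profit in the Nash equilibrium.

Mine Largo's profit: π = q_{Largo}(286 − 3q_{Largo} − 2q_{Pike}) − 73q_{Largo}.
∂π/∂q_{Largo} = 213 − 6q_{Largo} − 2q_{Pike} = 0 ⇒ q_{Largo} = 35.5 − (1/3)q_{Pike}.
Similarly q_{Pike} = 203/6 − (1/3)q_{Largo}.
Plugging q_{Pike} into Largo's best response: q_{Largo} = 35.5 − (1/3)(203/6 − (1/3)q_{Largo}) ⇒ (8/9)q_{Largo} = 218/9, so q_{Largo} = 27.25.
Then q_{Pike} = 203/6 − (1/3)·27.25 = 24.75.
P_{Largo} = 286 − 3·27.25 − 2·24.75 = 154.75.
Profit = (154.75 − 73)·27.25 = 2227.6875.

2227.6875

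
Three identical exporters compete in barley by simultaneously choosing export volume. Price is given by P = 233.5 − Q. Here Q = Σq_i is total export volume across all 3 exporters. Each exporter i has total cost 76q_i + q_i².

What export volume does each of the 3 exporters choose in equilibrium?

A representative exporter's profit is π_i = q_i(233.5 − Q) − 76q_i − q_i², with Q = q_i + Σ_{j≠i} q_j.
First-order condition: 157.5 − 4q_i − Σ_{j≠i} q_j = 0.
In a symmetric equilibrium every exporter chooses the same q, so Σ_{j≠i} q_j = 2q. The condition becomes 157.5 − 6q = 0, giving q = 157.5/6 = 26.25.

26.25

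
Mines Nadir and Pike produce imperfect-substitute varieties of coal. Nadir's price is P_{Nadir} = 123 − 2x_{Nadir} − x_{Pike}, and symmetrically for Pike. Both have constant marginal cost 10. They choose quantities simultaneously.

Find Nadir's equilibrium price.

Mine Nadir's profit: π = x_{Nadir}(123 − 2x_{Nadir} − x_{Pike}) − 10x_{Nadir}.
∂π/∂x_{Nadir} = 113 − 4x_{Nadir} − x_{Pike} = 0 ⇒ x_{Nadir} = 28.25 − 0.25x_{Pike}.
Setting x_{Nadir} = x_{Pike} in the reaction function: x_{Nadir} = 28.25 − 0.25x_{Nadir}, so x_{Nadir} = 28.25 / 1.25 = 22.6.
P_{Nadir} = 123 − 2·22.6 − 22.6 = 55.2.

55.2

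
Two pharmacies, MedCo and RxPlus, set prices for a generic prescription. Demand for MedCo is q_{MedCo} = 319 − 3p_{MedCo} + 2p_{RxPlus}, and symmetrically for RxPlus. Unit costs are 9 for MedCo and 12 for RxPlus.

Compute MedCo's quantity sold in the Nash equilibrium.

234.1875

MedCo's profit: π = (p_{MedCo} − 9)(319 − 3p_{MedCo} + 2p_{RxPlus}).
∂π/∂p_{MedCo} = 346 − 6p_{MedCo} + 2p_{RxPlus} = 0 ⇒ p_{MedCo} = 173/3 + (1/3)p_{RxPlus}.
Similarly p_{RxPlus} = 355/6 + (1/3)p_{MedCo}.
Substituting the second reaction function into the first: p_{MedCo} = 173/3 + (1/3)(355/6 + (1/3)p_{MedCo}), which gives (8/9)p_{MedCo} = 1393/18 ⇒ p_{MedCo} = 87.0625.
Then p_{RxPlus} = 355/6 + (1/3)·87.0625 = 88.1875.
q_{MedCo} = 319 − 3·87.0625 + 2·88.1875 = 234.1875.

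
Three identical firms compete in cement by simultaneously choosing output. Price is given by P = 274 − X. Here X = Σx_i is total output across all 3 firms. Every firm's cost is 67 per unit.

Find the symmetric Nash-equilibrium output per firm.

51.75

A representative firm's profit is π_i = x_i(274 − X) − 67x_i, with X = x_i + Σ_{j≠i} x_j.
First-order condition: 207 − 2x_i − Σ_{j≠i} x_j = 0.
Imposing symmetry (x_j = x for all j) turns Σ_{j≠i} x_j into 2x, so 207 = 4x and x = 51.75.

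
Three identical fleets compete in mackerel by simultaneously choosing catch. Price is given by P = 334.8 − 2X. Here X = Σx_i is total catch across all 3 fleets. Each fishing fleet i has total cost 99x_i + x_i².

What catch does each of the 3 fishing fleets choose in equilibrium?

A representative fishing fleet's profit is π_i = x_i(334.8 − 2X) − 99x_i − x_i², with X = x_i + Σ_{j≠i} x_j.
First-order condition: 235.8 − 6x_i − 2Σ_{j≠i} x_j = 0.
Imposing symmetry (x_j = x for all j) turns Σ_{j≠i} x_j into 2x, so 235.8 = 10x and x = 23.58.

23.58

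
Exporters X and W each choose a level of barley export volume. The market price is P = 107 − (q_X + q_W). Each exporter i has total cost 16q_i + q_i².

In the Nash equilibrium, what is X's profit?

Exporter X's profit: π = q_X(107 − (q_X + q_W)) − 16q_X − q_X².
∂π/∂q_X = 91 − 4q_X − q_W = 0, so q_X = 22.75 − 0.25q_W.
The game is symmetric, so in equilibrium q_W = q_X: the reaction function gives 1.25q_X = 22.75, hence q_X = 18.2.
Price P = 107 − 36.4 = 70.6.
X's profit: (70.6 − 16)·18.2 − (18.2)² = 662.48.

662.48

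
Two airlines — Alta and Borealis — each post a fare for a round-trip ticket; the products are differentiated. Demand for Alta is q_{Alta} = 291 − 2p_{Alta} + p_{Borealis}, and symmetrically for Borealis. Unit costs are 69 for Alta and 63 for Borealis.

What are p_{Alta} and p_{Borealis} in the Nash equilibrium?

142.2, 139.8

Alta's profit: π = (p_{Alta} − 69)(291 − 2p_{Alta} + p_{Borealis}).
∂π/∂p_{Alta} = 429 − 4p_{Alta} + p_{Borealis} = 0 ⇒ p_{Alta} = 107.25 + 0.25p_{Borealis}.
Similarly p_{Borealis} = 104.25 + 0.25p_{Alta}.
Substituting the second reaction function into the first: p_{Alta} = 107.25 + 0.25(104.25 + 0.25p_{Alta}), which gives 0.9375p_{Alta} = 133.3125 ⇒ p_{Alta} = 142.2.
Then p_{Borealis} = 104.25 + 0.25·142.2 = 139.8.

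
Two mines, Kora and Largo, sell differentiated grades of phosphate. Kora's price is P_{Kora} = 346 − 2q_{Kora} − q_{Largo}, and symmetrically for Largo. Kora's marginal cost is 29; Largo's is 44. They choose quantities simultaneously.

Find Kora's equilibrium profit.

8294.72

Mine Kora's profit: π = q_{Kora}(346 − 2q_{Kora} − q_{Largo}) − 29q_{Kora}.
∂π/∂q_{Kora} = 317 − 4q_{Kora} − q_{Largo} = 0 ⇒ q_{Kora} = 79.25 − 0.25q_{Largo}.
Similarly q_{Largo} = 75.5 − 0.25q_{Kora}.
Substituting the second reaction function into the first: q_{Kora} = 79.25 − 0.25(75.5 − 0.25q_{Kora}), which gives 0.9375q_{Kora} = 60.375 ⇒ q_{Kora} = 64.4.
Then q_{Largo} = 75.5 − 0.25·64.4 = 59.4.
P_{Kora} = 346 − 2·64.4 − 59.4 = 157.8.
Profit = (157.8 − 29)·64.4 = 8294.72.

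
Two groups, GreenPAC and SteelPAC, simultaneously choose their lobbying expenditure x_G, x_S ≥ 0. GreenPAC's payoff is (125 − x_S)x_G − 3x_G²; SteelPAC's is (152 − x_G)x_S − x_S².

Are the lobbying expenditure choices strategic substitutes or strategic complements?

strategic substitutes

Expanding GreenPAC's payoff: 125x_G − x_Sx_G − 3x_G².
∂π/∂x_G = 125 − x_S − 6x_G = 0, so x_G = 125/6 − (1/6)x_S.
The best-response slope dx_G/dx_S = −1/6 < 0: the reaction function is downward-sloping, so the choices are strategic substitutes.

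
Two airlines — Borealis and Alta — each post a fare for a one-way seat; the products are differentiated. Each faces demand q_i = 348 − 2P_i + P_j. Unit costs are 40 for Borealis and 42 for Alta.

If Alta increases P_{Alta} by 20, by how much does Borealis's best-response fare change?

Borealis's profit: π = (P_{Borealis} − 40)(348 − 2P_{Borealis} + P_{Alta}).
∂π/∂P_{Borealis} = 428 − 4P_{Borealis} + P_{Alta} = 0 ⇒ P_{Borealis} = 107 + 0.25P_{Alta}.
The reaction-function slope is 0.25, so a 20-unit rise in P_{Alta} moves P_{Borealis} by 0.25 × 20 = 5. Borealis's best response rises — the actions are strategic complements.

5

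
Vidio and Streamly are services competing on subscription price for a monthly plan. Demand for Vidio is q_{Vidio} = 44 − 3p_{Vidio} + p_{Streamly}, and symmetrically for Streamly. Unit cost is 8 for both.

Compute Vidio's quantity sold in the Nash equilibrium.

Vidio's profit: π = (p_{Vidio} − 8)(44 − 3p_{Vidio} + p_{Streamly}).
∂π/∂p_{Vidio} = 68 − 6p_{Vidio} + p_{Streamly} = 0 ⇒ p_{Vidio} = 34/3 + (1/6)p_{Streamly}.
The game is symmetric, so in equilibrium p_{Streamly} = p_{Vidio}: the reaction function gives (5/6)p_{Vidio} = 34/3, hence p_{Vidio} = 13.6.
q_{Vidio} = 44 − 3·13.6 + 13.6 = 16.8.

16.8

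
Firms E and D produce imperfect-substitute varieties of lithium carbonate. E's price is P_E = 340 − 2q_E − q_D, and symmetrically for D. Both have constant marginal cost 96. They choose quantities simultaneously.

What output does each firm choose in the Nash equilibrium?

48.8

Firm E's profit: π = q_E(340 − 2q_E − q_D) − 96q_E.
∂π/∂q_E = 244 − 4q_E − q_D = 0 ⇒ q_E = 61 − 0.25q_D.
By symmetry q_D = q_E; substituting into the reaction function, 1.25q_E = 61 and q_E = 48.8.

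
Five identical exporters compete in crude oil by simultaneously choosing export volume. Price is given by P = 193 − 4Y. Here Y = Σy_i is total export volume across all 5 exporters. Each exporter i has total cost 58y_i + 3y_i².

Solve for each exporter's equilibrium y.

A representative exporter's profit is π_i = y_i(193 − 4Y) − 58y_i − 3y_i², with Y = y_i + Σ_{j≠i} y_j.
First-order condition: 135 − 14y_i − 4Σ_{j≠i} y_j = 0.
With identical exporters, set every y_j = y: then 135 − 14y − 16y = 0, i.e. y = 135/30 = 4.5.

4.5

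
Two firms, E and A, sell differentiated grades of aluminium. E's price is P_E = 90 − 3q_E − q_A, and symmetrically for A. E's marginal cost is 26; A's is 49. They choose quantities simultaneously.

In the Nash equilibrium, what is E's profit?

288.12

Firm E's profit: π = q_E(90 − 3q_E − q_A) − 26q_E.
∂π/∂q_E = 64 − 6q_E − q_A = 0 ⇒ q_E = 32/3 − (1/6)q_A.
Similarly q_A = 41/6 − (1/6)q_E.
Solving the two reaction functions simultaneously: (1 − (−1/6)(−1/6))q_E = 32/3 − (1/6)·(41/6), so (35/36)q_E = 343/36 and q_E = 9.8.
Then q_A = 41/6 − (1/6)·9.8 = 5.2.
P_E = 90 − 3·9.8 − 5.2 = 55.4.
Profit = (55.4 − 26)·9.8 = 288.12.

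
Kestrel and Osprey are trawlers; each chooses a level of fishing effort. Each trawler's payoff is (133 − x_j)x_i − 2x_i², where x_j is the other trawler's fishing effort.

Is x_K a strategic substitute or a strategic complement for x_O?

Kestrel's payoff is (133 − x_O)x_K − 2x_K².
∂π/∂x_K = 133 − x_O − 4x_K = 0, so x_K = 33.25 − 0.25x_O.
The best-response slope dx_K/dx_O = −0.25 < 0: the reaction function is downward-sloping, so the choices are strategic substitutes.

strategic substitutes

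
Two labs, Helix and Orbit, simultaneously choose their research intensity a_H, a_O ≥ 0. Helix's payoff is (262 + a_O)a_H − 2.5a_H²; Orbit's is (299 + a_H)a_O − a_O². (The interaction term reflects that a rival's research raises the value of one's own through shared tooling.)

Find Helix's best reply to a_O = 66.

Expanding Helix's payoff: 262a_H + a_Oa_H − 2.5a_H².
∂π/∂a_H = 262 + a_O − 5a_H = 0, so a_H = 52.4 + 0.2a_O.
At a_O = 66: a_H = 52.4 + 0.2·66 = 65.6.

65.6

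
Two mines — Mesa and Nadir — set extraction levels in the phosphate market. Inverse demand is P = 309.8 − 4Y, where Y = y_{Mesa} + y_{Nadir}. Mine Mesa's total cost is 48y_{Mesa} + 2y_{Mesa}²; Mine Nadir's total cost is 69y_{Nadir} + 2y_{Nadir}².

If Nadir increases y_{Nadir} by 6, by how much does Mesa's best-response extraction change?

-2

Mine Mesa's profit: π = y_{Mesa}(309.8 − 4(y_{Mesa} + y_{Nadir})) − 48y_{Mesa} − 2y_{Mesa}².
∂π/∂y_{Mesa} = 261.8 − 12y_{Mesa} − 4y_{Nadir} = 0, so y_{Mesa} = 1309/60 − (1/3)y_{Nadir}.
The reaction-function slope is −1/3, so a 6-unit rise in y_{Nadir} moves y_{Mesa} by −1/3 × 6 = −2. Mesa's best response falls — the actions are strategic substitutes.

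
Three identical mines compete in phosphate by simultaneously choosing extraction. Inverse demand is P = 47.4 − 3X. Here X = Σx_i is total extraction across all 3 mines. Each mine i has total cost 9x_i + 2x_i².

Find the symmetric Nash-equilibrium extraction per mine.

A representative mine's profit is π_i = x_i(47.4 − 3X) − 9x_i − 2x_i², with X = x_i + Σ_{j≠i} x_j.
First-order condition: 38.4 − 10x_i − 3Σ_{j≠i} x_j = 0.
With identical mines, set every x_j = x: then 38.4 − 10x − 6x = 0, i.e. x = 38.4/16 = 2.4.

2.4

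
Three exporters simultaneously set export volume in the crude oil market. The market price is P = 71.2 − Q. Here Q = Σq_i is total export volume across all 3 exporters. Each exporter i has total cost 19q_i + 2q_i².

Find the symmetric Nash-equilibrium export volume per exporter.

6.525

A representative exporter's profit is π_i = q_i(71.2 − Q) − 19q_i − 2q_i², with Q = q_i + Σ_{j≠i} q_j.
First-order condition: 52.2 − 6q_i − Σ_{j≠i} q_j = 0.
Imposing symmetry (q_j = q for all j) turns Σ_{j≠i} q_j into 2q, so 52.2 = 8q and q = 6.525.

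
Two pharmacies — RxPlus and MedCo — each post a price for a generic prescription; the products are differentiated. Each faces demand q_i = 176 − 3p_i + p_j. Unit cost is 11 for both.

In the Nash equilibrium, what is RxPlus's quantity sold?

RxPlus's profit: π = (p_{RxPlus} − 11)(176 − 3p_{RxPlus} + p_{MedCo}).
∂π/∂p_{RxPlus} = 209 − 6p_{RxPlus} + p_{MedCo} = 0 ⇒ p_{RxPlus} = 209/6 + (1/6)p_{MedCo}.
The game is symmetric, so in equilibrium p_{MedCo} = p_{RxPlus}: the reaction function gives (5/6)p_{RxPlus} = 209/6, hence p_{RxPlus} = 41.8.
q_{RxPlus} = 176 − 3·41.8 + 41.8 = 92.4.

92.4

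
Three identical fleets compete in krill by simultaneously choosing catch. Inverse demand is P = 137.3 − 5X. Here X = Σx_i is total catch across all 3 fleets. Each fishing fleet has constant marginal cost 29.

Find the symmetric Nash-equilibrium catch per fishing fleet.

5.415

A representative fishing fleet's profit is π_i = x_i(137.3 − 5X) − 29x_i, with X = x_i + Σ_{j≠i} x_j.
First-order condition: 108.3 − 10x_i − 5Σ_{j≠i} x_j = 0.
Imposing symmetry (x_j = x for all j) turns Σ_{j≠i} x_j into 2x, so 108.3 = 20x and x = 5.415.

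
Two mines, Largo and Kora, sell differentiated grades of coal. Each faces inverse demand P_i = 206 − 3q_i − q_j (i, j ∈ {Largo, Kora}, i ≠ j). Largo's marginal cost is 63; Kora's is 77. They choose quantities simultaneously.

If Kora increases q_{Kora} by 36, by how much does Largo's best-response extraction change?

Mine Largo's profit: π = q_{Largo}(206 − 3q_{Largo} − q_{Kora}) − 63q_{Largo}.
∂π/∂q_{Largo} = 143 − 6q_{Largo} − q_{Kora} = 0 ⇒ q_{Largo} = 143/6 − (1/6)q_{Kora}.
The reaction-function slope is −1/6, so a 36-unit rise in q_{Kora} moves q_{Largo} by −1/6 × 36 = −6. Largo's best response falls — the actions are strategic substitutes.

-6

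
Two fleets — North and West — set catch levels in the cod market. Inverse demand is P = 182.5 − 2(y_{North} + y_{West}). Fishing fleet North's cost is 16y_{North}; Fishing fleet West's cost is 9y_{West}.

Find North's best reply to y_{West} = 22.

Fishing fleet North's profit: π = y_{North}(182.5 − 2(y_{North} + y_{West})) − 16y_{North}.
∂π/∂y_{North} = 166.5 − 4y_{North} − 2y_{West} = 0, so y_{North} = 41.625 − 0.5y_{West}.
At y_{West} = 22: y_{North} = 41.625 − 0.5·22 = 30.625.

30.625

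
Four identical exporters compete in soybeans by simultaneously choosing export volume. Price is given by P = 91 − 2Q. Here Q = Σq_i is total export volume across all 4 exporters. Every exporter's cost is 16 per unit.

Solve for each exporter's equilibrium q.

A representative exporter's profit is π_i = q_i(91 − 2Q) − 16q_i, with Q = q_i + Σ_{j≠i} q_j.
First-order condition: 75 − 4q_i − 2Σ_{j≠i} q_j = 0.
With identical exporters, set every q_j = q: then 75 − 4q − 6q = 0, i.e. q = 75/10 = 7.5.

7.5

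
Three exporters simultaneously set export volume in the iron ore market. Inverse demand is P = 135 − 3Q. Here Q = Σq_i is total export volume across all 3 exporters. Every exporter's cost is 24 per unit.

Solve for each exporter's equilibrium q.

9.25

A representative exporter's profit is π_i = q_i(135 − 3Q) − 24q_i, with Q = q_i + Σ_{j≠i} q_j.
First-order condition: 111 − 6q_i − 3Σ_{j≠i} q_j = 0.
In a symmetric equilibrium every exporter chooses the same q, so Σ_{j≠i} q_j = 2q. The condition becomes 111 − 12q = 0, giving q = 111/12 = 9.25.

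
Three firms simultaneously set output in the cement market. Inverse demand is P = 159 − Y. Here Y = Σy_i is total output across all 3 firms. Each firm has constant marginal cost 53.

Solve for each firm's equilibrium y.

A representative firm's profit is π_i = y_i(159 − Y) − 53y_i, with Y = y_i + Σ_{j≠i} y_j.
First-order condition: 106 − 2y_i − Σ_{j≠i} y_j = 0.
Imposing symmetry (y_j = y for all j) turns Σ_{j≠i} y_j into 2y, so 106 = 4y and y = 26.5.

26.5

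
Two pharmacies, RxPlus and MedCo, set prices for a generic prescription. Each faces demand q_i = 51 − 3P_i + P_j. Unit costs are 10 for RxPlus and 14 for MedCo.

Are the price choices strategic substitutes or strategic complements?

RxPlus's profit: π = (P_{RxPlus} − 10)(51 − 3P_{RxPlus} + P_{MedCo}).
∂π/∂P_{RxPlus} = 81 − 6P_{RxPlus} + P_{MedCo} = 0 ⇒ P_{RxPlus} = 13.5 + (1/6)P_{MedCo}.
The best-response slope dP_{RxPlus}/dP_{MedCo} = 1/6 > 0: the reaction function is upward-sloping, so the choices are strategic complements.

strategic complements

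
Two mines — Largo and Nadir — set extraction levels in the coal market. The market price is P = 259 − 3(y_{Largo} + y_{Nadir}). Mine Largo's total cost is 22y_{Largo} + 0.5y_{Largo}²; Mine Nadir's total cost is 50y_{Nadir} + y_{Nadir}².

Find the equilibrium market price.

Mine Largo's profit: π = y_{Largo}(259 − 3(y_{Largo} + y_{Nadir})) − 22y_{Largo} − 0.5y_{Largo}².
∂π/∂y_{Largo} = 237 − 7y_{Largo} − 3y_{Nadir} = 0, so y_{Largo} = 237/7 − (3/7)y_{Nadir}.
For Nadir: ∂π/∂y_{Nadir} = 209 − 8y_{Nadir} − 3y_{Largo} = 0 ⇒ y_{Nadir} = 26.125 − 0.375y_{Largo}.
Plugging y_{Nadir} into Largo's best response: y_{Largo} = 237/7 − (3/7)(26.125 − 0.375y_{Largo}) ⇒ (47/56)y_{Largo} = 1269/56, so y_{Largo} = 27.
Then y_{Nadir} = 26.125 − 0.375·27 = 16.
Equilibrium price: P = 259 − 3·43 = 130.

130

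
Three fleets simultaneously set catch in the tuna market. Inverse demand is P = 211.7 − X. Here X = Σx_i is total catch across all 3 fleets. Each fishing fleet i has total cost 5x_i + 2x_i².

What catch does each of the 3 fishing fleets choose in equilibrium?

A representative fishing fleet's profit is π_i = x_i(211.7 − X) − 5x_i − 2x_i², with X = x_i + Σ_{j≠i} x_j.
First-order condition: 206.7 − 6x_i − Σ_{j≠i} x_j = 0.
Imposing symmetry (x_j = x for all j) turns Σ_{j≠i} x_j into 2x, so 206.7 = 8x and x = 25.8375.

25.8375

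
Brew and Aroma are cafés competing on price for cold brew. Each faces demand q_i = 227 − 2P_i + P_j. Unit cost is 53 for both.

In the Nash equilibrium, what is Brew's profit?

6728

Brew's profit: π = (P_{Brew} − 53)(227 − 2P_{Brew} + P_{Aroma}).
∂π/∂P_{Brew} = 333 − 4P_{Brew} + P_{Aroma} = 0 ⇒ P_{Brew} = 83.25 + 0.25P_{Aroma}.
By symmetry P_{Aroma} = P_{Brew}; substituting into the reaction function, 0.75P_{Brew} = 83.25 and P_{Brew} = 111.
q_{Brew} = 227 − 2·111 + 111 = 116.
Profit = (111 − 53)·116 = 6728.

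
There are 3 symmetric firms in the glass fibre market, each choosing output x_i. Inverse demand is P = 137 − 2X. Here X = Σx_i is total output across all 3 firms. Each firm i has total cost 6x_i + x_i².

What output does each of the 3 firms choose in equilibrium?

A representative firm's profit is π_i = x_i(137 − 2X) − 6x_i − x_i², with X = x_i + Σ_{j≠i} x_j.
First-order condition: 131 − 6x_i − 2Σ_{j≠i} x_j = 0.
In a symmetric equilibrium every firm chooses the same x, so Σ_{j≠i} x_j = 2x. The condition becomes 131 − 10x = 0, giving x = 131/10 = 13.1.

13.1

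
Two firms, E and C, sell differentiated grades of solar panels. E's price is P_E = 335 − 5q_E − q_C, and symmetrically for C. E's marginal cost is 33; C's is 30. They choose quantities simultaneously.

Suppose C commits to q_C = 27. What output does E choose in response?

27.5

Firm E's profit: π = q_E(335 − 5q_E − q_C) − 33q_E.
∂π/∂q_E = 302 − 10q_E − q_C = 0 ⇒ q_E = 30.2 − 0.1q_C.
At q_C = 27: q_E = 30.2 − 0.1·27 = 27.5.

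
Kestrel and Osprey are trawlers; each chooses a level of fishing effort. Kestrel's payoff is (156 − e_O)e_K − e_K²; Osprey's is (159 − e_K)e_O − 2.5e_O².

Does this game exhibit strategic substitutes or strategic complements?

strategic substitutes

Expanding Kestrel's payoff: 156e_K − e_Oe_K − e_K².
∂π/∂e_K = 156 − e_O − 2e_K = 0, so e_K = 78 − 0.5e_O.
The best-response slope de_K/de_O = −0.5 < 0: the reaction function is downward-sloping, so the choices are strategic substitutes.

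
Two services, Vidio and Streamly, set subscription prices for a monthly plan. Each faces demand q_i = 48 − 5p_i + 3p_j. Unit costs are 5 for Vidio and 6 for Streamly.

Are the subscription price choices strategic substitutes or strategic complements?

strategic complements

Vidio's profit: π = (p_{Vidio} − 5)(48 − 5p_{Vidio} + 3p_{Streamly}).
∂π/∂p_{Vidio} = 73 − 10p_{Vidio} + 3p_{Streamly} = 0 ⇒ p_{Vidio} = 7.3 + 0.3p_{Streamly}.
The best-response slope dp_{Vidio}/dp_{Streamly} = 0.3 > 0: the reaction function is upward-sloping, so the choices are strategic complements.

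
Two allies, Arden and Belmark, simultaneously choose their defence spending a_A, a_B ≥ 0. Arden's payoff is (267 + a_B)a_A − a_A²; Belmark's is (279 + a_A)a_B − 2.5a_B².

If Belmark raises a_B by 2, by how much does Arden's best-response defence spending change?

Expanding Arden's payoff: 267a_A + a_Ba_A − a_A².
∂π/∂a_A = 267 + a_B − 2a_A = 0, so a_A = 133.5 + 0.5a_B.
The reaction-function slope is 0.5, so a 2-unit rise in a_B moves a_A by 0.5 × 2 = 1. Arden's best response rises — the actions are strategic complements.

1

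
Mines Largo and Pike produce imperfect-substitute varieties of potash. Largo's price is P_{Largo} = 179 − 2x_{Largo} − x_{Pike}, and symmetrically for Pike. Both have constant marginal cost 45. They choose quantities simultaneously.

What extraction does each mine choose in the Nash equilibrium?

26.8

Mine Largo's profit: π = x_{Largo}(179 − 2x_{Largo} − x_{Pike}) − 45x_{Largo}.
∂π/∂x_{Largo} = 134 − 4x_{Largo} − x_{Pike} = 0 ⇒ x_{Largo} = 33.5 − 0.25x_{Pike}.
By symmetry x_{Pike} = x_{Largo}; substituting into the reaction function, 1.25x_{Largo} = 33.5 and x_{Largo} = 26.8.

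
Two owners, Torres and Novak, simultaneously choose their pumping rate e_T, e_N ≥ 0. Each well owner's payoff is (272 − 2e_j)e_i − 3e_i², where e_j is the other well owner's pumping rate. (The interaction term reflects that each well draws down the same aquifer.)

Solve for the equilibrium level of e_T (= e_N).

34

Torres's payoff is (272 − 2e_N)e_T − 3e_T².
∂π/∂e_T = 272 − 2e_N − 6e_T = 0, so e_T = 136/3 − (1/3)e_N.
The game is symmetric, so in equilibrium e_N = e_T: the reaction function gives (4/3)e_T = 136/3, hence e_T = 34.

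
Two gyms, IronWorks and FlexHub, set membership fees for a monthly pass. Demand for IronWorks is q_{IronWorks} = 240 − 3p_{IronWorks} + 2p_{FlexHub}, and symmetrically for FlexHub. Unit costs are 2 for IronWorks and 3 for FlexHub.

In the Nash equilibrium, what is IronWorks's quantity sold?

IronWorks's profit: π = (p_{IronWorks} − 2)(240 − 3p_{IronWorks} + 2p_{FlexHub}).
∂π/∂p_{IronWorks} = 246 − 6p_{IronWorks} + 2p_{FlexHub} = 0 ⇒ p_{IronWorks} = 41 + (1/3)p_{FlexHub}.
Similarly p_{FlexHub} = 41.5 + (1/3)p_{IronWorks}.
Substituting the second reaction function into the first: p_{IronWorks} = 41 + (1/3)(41.5 + (1/3)p_{IronWorks}), which gives (8/9)p_{IronWorks} = 329/6 ⇒ p_{IronWorks} = 61.6875.
Then p_{FlexHub} = 41.5 + (1/3)·61.6875 = 62.0625.
q_{IronWorks} = 240 − 3·61.6875 + 2·62.0625 = 179.0625.

179.0625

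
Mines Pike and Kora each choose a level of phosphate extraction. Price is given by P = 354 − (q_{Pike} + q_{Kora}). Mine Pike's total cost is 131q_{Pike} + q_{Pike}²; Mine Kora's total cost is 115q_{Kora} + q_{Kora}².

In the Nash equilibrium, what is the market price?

261.6

Mine Pike's profit: π = q_{Pike}(354 − (q_{Pike} + q_{Kora})) − 131q_{Pike} − q_{Pike}².
∂π/∂q_{Pike} = 223 − 4q_{Pike} − q_{Kora} = 0, so q_{Pike} = 55.75 − 0.25q_{Kora}.
By the same steps for Kora: q_{Kora} = 59.75 − 0.25q_{Pike}.
Substituting the second reaction function into the first: q_{Pike} = 55.75 − 0.25(59.75 − 0.25q_{Pike}), which gives 0.9375q_{Pike} = 40.8125 ⇒ q_{Pike} = 653/15.
Then q_{Kora} = 59.75 − 0.25·(653/15) = 733/15.
Equilibrium price: P = 354 − 92.4 = 261.6.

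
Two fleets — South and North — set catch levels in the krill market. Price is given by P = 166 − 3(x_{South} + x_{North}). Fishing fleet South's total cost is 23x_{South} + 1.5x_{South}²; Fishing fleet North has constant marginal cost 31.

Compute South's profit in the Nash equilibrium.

456.02

Fishing fleet South's profit: π = x_{South}(166 − 3(x_{South} + x_{North})) − 23x_{South} − 1.5x_{South}².
∂π/∂x_{South} = 143 − 9x_{South} − 3x_{North} = 0, so x_{South} = 143/9 − (1/3)x_{North}.
For North: ∂π/∂x_{North} = 135 − 6x_{North} − 3x_{South} = 0 ⇒ x_{North} = 22.5 − 0.5x_{South}.
Substituting the second reaction function into the first: x_{South} = 143/9 − (1/3)(22.5 − 0.5x_{South}), which gives (5/6)x_{South} = 151/18 ⇒ x_{South} = 151/15.
Then x_{North} = 22.5 − 0.5·(151/15) = 262/15.
Price P = 166 − 3·(413/15) = 83.4.
South's profit: (83.4 − 23)·(151/15) − 1.5(151/15)² = 456.02.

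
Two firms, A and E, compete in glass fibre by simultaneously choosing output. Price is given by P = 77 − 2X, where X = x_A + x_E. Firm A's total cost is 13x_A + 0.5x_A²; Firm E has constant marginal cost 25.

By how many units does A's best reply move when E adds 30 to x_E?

Firm A's profit: π = x_A(77 − 2(x_A + x_E)) − 13x_A − 0.5x_A².
∂π/∂x_A = 64 − 5x_A − 2x_E = 0, so x_A = 12.8 − 0.4x_E.
The reaction-function slope is −0.4, so a 30-unit rise in x_E moves x_A by −0.4 × 30 = −12. A's best response falls — the actions are strategic substitutes.

-12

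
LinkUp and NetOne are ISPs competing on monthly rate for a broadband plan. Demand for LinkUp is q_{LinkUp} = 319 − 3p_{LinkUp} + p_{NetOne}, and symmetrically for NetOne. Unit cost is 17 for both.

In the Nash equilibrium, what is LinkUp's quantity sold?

LinkUp's profit: π = (p_{LinkUp} − 17)(319 − 3p_{LinkUp} + p_{NetOne}).
∂π/∂p_{LinkUp} = 370 − 6p_{LinkUp} + p_{NetOne} = 0 ⇒ p_{LinkUp} = 185/3 + (1/6)p_{NetOne}.
The game is symmetric, so in equilibrium p_{NetOne} = p_{LinkUp}: the reaction function gives (5/6)p_{LinkUp} = 185/3, hence p_{LinkUp} = 74.
q_{LinkUp} = 319 − 3·74 + 74 = 171.

171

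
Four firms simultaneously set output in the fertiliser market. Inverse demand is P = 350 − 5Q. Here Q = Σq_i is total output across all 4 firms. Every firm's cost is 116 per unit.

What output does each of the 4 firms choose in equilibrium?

9.36

A representative firm's profit is π_i = q_i(350 − 5Q) − 116q_i, with Q = q_i + Σ_{j≠i} q_j.
First-order condition: 234 − 10q_i − 5Σ_{j≠i} q_j = 0.
With identical firms, set every q_j = q: then 234 − 10q − 15q = 0, i.e. q = 234/25 = 9.36.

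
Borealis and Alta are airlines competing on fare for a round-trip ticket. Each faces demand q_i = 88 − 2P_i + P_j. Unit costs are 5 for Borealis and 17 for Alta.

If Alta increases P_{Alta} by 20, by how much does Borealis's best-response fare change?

Borealis's profit: π = (P_{Borealis} − 5)(88 − 2P_{Borealis} + P_{Alta}).
∂π/∂P_{Borealis} = 98 − 4P_{Borealis} + P_{Alta} = 0 ⇒ P_{Borealis} = 24.5 + 0.25P_{Alta}.
The reaction-function slope is 0.25, so a 20-unit rise in P_{Alta} moves P_{Borealis} by 0.25 × 20 = 5. Borealis's best response rises — the actions are strategic complements.

5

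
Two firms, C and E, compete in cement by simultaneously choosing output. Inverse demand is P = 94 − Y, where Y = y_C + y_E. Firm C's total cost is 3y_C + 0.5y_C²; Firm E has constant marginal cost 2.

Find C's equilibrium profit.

486

Firm C's profit: π = y_C(94 − (y_C + y_E)) − 3y_C − 0.5y_C².
∂π/∂y_C = 91 − 3y_C − y_E = 0, so y_C = 91/3 − (1/3)y_E.
For E: ∂π/∂y_E = 92 − 2y_E − y_C = 0 ⇒ y_E = 46 − 0.5y_C.
Solving the two reaction functions simultaneously: (1 − (−1/3)(−0.5))y_C = 91/3 − (1/3)·46, so (5/6)y_C = 15 and y_C = 18.
Then y_E = 46 − 0.5·18 = 37.
Price P = 94 − 55 = 39.
C's profit: (39 − 3)·18 − 0.5(18)² = 486.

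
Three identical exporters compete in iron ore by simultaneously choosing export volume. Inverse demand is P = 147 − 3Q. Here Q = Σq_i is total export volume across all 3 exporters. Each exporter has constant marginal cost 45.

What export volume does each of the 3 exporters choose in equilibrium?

A representative exporter's profit is π_i = q_i(147 − 3Q) − 45q_i, with Q = q_i + Σ_{j≠i} q_j.
First-order condition: 102 − 6q_i − 3Σ_{j≠i} q_j = 0.
Imposing symmetry (q_j = q for all j) turns Σ_{j≠i} q_j into 2q, so 102 = 12q and q = 8.5.

8.5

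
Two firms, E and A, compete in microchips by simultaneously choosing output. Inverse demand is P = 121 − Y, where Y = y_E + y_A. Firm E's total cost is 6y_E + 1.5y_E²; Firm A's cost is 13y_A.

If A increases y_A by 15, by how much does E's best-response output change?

Firm E's profit: π = y_E(121 − (y_E + y_A)) − 6y_E − 1.5y_E².
∂π/∂y_E = 115 − 5y_E − y_A = 0, so y_E = 23 − 0.2y_A.
The reaction-function slope is −0.2, so a 15-unit rise in y_A moves y_E by −0.2 × 15 = −3. E's best response falls — the actions are strategic substitutes.

-3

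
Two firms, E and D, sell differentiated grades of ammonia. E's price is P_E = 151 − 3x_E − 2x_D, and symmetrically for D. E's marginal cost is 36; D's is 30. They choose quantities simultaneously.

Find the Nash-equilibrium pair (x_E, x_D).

14, 15.5

Firm E's profit: π = x_E(151 − 3x_E − 2x_D) − 36x_E.
∂π/∂x_E = 115 − 6x_E − 2x_D = 0 ⇒ x_E = 115/6 − (1/3)x_D.
Similarly x_D = 121/6 − (1/3)x_E.
Substituting the second reaction function into the first: x_E = 115/6 − (1/3)(121/6 − (1/3)x_E), which gives (8/9)x_E = 112/9 ⇒ x_E = 14.
Then x_D = 121/6 − (1/3)·14 = 15.5.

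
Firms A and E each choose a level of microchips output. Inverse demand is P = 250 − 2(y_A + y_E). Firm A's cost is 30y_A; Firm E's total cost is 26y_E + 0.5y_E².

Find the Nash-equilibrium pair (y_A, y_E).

40.75, 28.5

Firm A's profit: π = y_A(250 − 2(y_A + y_E)) − 30y_A.
∂π/∂y_A = 220 − 4y_A − 2y_E = 0, so y_A = 55 − 0.5y_E.
For E: ∂π/∂y_E = 224 − 5y_E − 2y_A = 0 ⇒ y_E = 44.8 − 0.4y_A.
Solving the two reaction functions simultaneously: (1 − (−0.5)(−0.4))y_A = 55 − 0.5·44.8, so 0.8y_A = 32.6 and y_A = 40.75.
Then y_E = 44.8 − 0.4·40.75 = 28.5.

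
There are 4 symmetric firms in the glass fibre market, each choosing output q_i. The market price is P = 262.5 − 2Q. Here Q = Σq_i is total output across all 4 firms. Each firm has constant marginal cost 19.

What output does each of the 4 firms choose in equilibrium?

A representative firm's profit is π_i = q_i(262.5 − 2Q) − 19q_i, with Q = q_i + Σ_{j≠i} q_j.
First-order condition: 243.5 − 4q_i − 2Σ_{j≠i} q_j = 0.
Imposing symmetry (q_j = q for all j) turns Σ_{j≠i} q_j into 3q, so 243.5 = 10q and q = 24.35.

24.35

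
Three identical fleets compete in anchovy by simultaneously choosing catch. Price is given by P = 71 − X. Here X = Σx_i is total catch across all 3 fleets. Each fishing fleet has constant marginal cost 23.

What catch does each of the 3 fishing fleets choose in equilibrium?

A representative fishing fleet's profit is π_i = x_i(71 − X) − 23x_i, with X = x_i + Σ_{j≠i} x_j.
First-order condition: 48 − 2x_i − Σ_{j≠i} x_j = 0.
With identical fishing fleets, set every x_j = x: then 48 − 2x − 2x = 0, i.e. x = 48/4 = 12.

12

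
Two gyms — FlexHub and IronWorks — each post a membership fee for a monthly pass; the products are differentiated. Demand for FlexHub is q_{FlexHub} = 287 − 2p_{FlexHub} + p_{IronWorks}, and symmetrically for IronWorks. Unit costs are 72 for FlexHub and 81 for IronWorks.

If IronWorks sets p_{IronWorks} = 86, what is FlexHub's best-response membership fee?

129.25

FlexHub's profit: π = (p_{FlexHub} − 72)(287 − 2p_{FlexHub} + p_{IronWorks}).
∂π/∂p_{FlexHub} = 431 − 4p_{FlexHub} + p_{IronWorks} = 0 ⇒ p_{FlexHub} = 107.75 + 0.25p_{IronWorks}.
At p_{IronWorks} = 86: p_{FlexHub} = 107.75 + 0.25·86 = 129.25.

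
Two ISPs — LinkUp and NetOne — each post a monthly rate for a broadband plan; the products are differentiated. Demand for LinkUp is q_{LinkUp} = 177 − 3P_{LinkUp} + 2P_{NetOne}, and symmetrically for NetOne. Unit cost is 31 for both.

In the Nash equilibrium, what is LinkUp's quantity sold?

LinkUp's profit: π = (P_{LinkUp} − 31)(177 − 3P_{LinkUp} + 2P_{NetOne}).
∂π/∂P_{LinkUp} = 270 − 6P_{LinkUp} + 2P_{NetOne} = 0 ⇒ P_{LinkUp} = 45 + (1/3)P_{NetOne}.
The game is symmetric, so in equilibrium P_{NetOne} = P_{LinkUp}: the reaction function gives (2/3)P_{LinkUp} = 45, hence P_{LinkUp} = 67.5.
q_{LinkUp} = 177 − 3·67.5 + 2·67.5 = 109.5.

109.5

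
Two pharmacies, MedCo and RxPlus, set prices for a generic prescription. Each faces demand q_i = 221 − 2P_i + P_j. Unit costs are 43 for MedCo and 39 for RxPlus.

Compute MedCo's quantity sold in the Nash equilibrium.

MedCo's profit: π = (P_{MedCo} − 43)(221 − 2P_{MedCo} + P_{RxPlus}).
∂π/∂P_{MedCo} = 307 − 4P_{MedCo} + P_{RxPlus} = 0 ⇒ P_{MedCo} = 76.75 + 0.25P_{RxPlus}.
Similarly P_{RxPlus} = 74.75 + 0.25P_{MedCo}.
Plugging P_{RxPlus} into MedCo's best response: P_{MedCo} = 76.75 + 0.25(74.75 + 0.25P_{MedCo}) ⇒ 0.9375P_{MedCo} = 95.4375, so P_{MedCo} = 101.8.
Then P_{RxPlus} = 74.75 + 0.25·101.8 = 100.2.
q_{MedCo} = 221 − 2·101.8 + 100.2 = 117.6.

117.6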